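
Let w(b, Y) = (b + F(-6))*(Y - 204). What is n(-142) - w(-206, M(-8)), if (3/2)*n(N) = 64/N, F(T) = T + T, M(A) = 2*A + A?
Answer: -10587016/213 ≈ -49704.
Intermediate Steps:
M(A) = 3*A
F(T) = 2*T
w(b, Y) = (-204 + Y)*(-12 + b) (w(b, Y) = (b + 2*(-6))*(Y - 204) = (b - 12)*(-204 + Y) = (-12 + b)*(-204 + Y) = (-204 + Y)*(-12 + b))
n(N) = 128/(3*N) (n(N) = 2*(64/N)/3 = 128/(3*N))
n(-142) - w(-206, M(-8)) = (128/3)/(-142) - (2448 - 204*(-206) - 36*(-8) + (3*(-8))*(-206)) = (128/3)*(-1/142) - (2448 + 42024 - 12*(-24) - 24*(-206)) = -64/213 - (2448 + 42024 + 288 + 4944) = -64/213 - 1*49704 = -64/213 - 49704 = -10587016/213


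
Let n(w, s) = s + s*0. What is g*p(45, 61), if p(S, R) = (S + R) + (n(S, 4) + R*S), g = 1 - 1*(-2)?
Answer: 8565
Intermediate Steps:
n(w, s) = s (n(w, s) = s + 0 = s)
g = 3 (g = 1 + 2 = 3)
p(S, R) = 4 + R + S + R*S (p(S, R) = (S + R) + (4 + R*S) = (R + S) + (4 + R*S) = 4 + R + S + R*S)
g*p(45, 61) = 3*(4 + 61 + 45 + 61*45) = 3*(4 + 61 + 45 + 2745) = 3*2855 = 8565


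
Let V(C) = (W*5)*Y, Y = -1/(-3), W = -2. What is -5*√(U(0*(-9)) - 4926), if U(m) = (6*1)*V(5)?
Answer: -5*I*√4946 ≈ -351.64*I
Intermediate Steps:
Y = ⅓ (Y = -1*(-⅓) = ⅓ ≈ 0.33333)
V(C) = -10/3 (V(C) = -2*5*(⅓) = -10*⅓ = -10/3)
U(m) = -20 (U(m) = (6*1)*(-10/3) = 6*(-10/3) = -20)
-5*√(U(0*(-9)) - 4926) = -5*√(-20 - 4926) = -5*I*√4946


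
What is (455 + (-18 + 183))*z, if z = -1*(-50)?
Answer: 31000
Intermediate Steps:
z = 50
(455 + (-18 + 183))*z = (455 + (-18 + 183))*50 = (455 + 165)*50 = 620*50 = 31000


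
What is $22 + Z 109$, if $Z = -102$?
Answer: $-11096$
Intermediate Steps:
$22 + Z 109 = 22 - 11118 = -11096$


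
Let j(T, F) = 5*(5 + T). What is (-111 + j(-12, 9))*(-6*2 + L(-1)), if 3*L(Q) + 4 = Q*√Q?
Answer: 5840/3 + 146*I/3 ≈ 1946.7 + 48.667*I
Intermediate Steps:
j(T, F) = 25 + 5*T
L(Q) = -4/3 + Q^(3/2)/3 (L(Q) = -4/3 + (Q*√Q)/3 = -4/3 + Q^(3/2)/3)
(-111 + j(-12, 9))*(-6*2 + L(-1)) = (-111 + (25 + 5*(-12)))*(-6*2 + (-4/3 + (-1)^(3/2)/3)) = (-111 + (25 - 60))*(-12 + (-4/3 + (-I)/3)) = (-111 - 35)*(-12 + (-4/3 - I/3)) = -146*(-40/3 - I/3) = 5840/3 + 146*I/3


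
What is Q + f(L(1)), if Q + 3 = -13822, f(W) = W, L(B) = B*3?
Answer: -13822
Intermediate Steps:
L(B) = 3*B
Q = -13825 (Q = -3 - 13822 = -13825)
Q + f(L(1)) = -13825 + 3*1 = -13825 + 3 = -13822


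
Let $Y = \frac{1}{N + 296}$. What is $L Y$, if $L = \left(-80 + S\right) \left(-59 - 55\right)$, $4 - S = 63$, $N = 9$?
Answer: $\frac{15846}{305} \approx 51.954$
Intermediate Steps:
$S = -59$ ($S = 4 - 63 = -59$)
$L = 15846$ ($L = \left(-80 - 59\right) \left(-59 - 55\right) = \left(-139\right) \left(-114\right) = 15846$)
$Y = \frac{1}{305}$ ($Y = \frac{1}{9 + 296} = \frac{1}{305} \approx 0.0032787$)
$L Y = 15846 \cdot \frac{1}{305} = \frac{15846}{305}$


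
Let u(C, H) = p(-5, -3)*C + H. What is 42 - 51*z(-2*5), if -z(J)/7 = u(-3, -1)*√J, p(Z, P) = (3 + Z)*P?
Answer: 42 - 6783*I*√10 ≈ 42.0 - 21450.0*I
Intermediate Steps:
p(Z, P) = P*(3 + Z)
u(C, H) = H + 6*C (u(C, H) = (-3*(3 - 5))*C + H = (-3*(-2))*C + H = 6*C + H = H + 6*C)
z(J) = 133*√J (z(J) = -7*(-1 + 6*(-3))*√J = -7*(-1 - 18)*√J = -(-133)*√J = 133*√J)
42 - 51*z(-2*5) = 42 - 6783*√(-2*5) = 42 - 6783*√(-10) = 42 - 6783*I*√10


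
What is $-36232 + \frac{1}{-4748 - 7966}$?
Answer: $- \frac{460653649}{12714} \approx -36232.0$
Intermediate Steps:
$-36232 + \frac{1}{-4748 - 7966} = -36232 + \frac{1}{-12714} = -36232 - \frac{1}{12714} = - \frac{460653649}{12714}$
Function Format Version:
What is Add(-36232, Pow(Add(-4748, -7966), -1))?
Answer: Rational(-460653649, 12714) ≈ -36232.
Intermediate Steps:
Add(-36232, Pow(Add(-4748, -7966), -1)) = Add(-36232, Pow(-12714, -1)) = Add(-36232, Rational(-1, 12714)) = Rational(-460653649, 12714)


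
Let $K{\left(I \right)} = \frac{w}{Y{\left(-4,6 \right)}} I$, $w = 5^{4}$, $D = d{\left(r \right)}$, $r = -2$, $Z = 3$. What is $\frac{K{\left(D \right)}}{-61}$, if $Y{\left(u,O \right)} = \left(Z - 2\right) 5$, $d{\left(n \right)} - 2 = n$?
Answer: $0$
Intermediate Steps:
$d{\left(n \right)} = 2 + n$
$D = 0$ ($D = 2 - 2 = 0$)
$Y{\left(u,O \right)} = 5$ ($Y{\left(u,O \right)} = \left(3 - 2\right) 5 = 1 \cdot 5 = 5$)
$w = 625$
$K{\left(I \right)} = 125 I$ ($K{\left(I \right)} = \frac{625}{5} I = 625 \cdot \frac{1}{5} I = 125 I$)
$\frac{K{\left(D \right)}}{-61} = \frac{125 \cdot 0}{-61} = 0 \left(- \frac{1}{61}\right) = 0$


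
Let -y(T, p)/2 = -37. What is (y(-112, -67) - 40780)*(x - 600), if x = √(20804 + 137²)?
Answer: 24423600 - 122118*√4397 ≈ 1.6326e+7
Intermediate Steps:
y(T, p) = 74 (y(T, p) = -2*(-37) = 74)
x = 3*√4397 (x = √(20804 + 18769) = √39573 = 3*√4397 ≈ 198.93)
(y(-112, -67) - 40780)*(x - 600) = (74 - 40780)*(3*√4397 - 600) = -40706*(-600 + 3*√4397) = 24423600 - 122118*√4397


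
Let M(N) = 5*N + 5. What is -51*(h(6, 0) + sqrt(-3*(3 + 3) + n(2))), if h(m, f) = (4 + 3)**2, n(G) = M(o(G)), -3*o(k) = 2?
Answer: -2499 - 119*I*sqrt(3) ≈ -2499.0 - 206.11*I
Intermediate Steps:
o(k) = -2/3 (o(k) = -1/3*2 = -2/3)
M(N) = 5 + 5*N
n(G) = 5/3 (n(G) = 5 + 5*(-2/3) = 5 - 10/3 = 5/3)
h(m, f) = 49 (h(m, f) = 7**2 = 49)
-51*(h(6, 0) + sqrt(-3*(3 + 3) + n(2))) = -51*(49 + sqrt(-3*(3 + 3) + 5/3)) = -51*(49 + sqrt(-3*6 + 5/3)) = -51*(49 + sqrt(-18 + 5/3)) = -51*(49 + sqrt(-49/3)) = -51*(49 + 7*I*sqrt(3)/3) = -2499 - 119*I*sqrt(3)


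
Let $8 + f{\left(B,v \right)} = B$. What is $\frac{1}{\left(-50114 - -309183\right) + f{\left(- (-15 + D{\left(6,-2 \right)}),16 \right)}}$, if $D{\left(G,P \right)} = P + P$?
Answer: $\frac{1}{259080} \approx 3.8598 \cdot 10^{-6}$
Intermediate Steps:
$D{\left(G,P \right)} = 2 P$
$f{\left(B,v \right)} = -8 + B$
$\frac{1}{\left(-50114 - -309183\right) + f{\left(- (-15 + D{\left(6,-2 \right)}),16 \right)}} = \frac{1}{\left(-50114 - -309183\right) - \left(-7 - 4\right)} = \frac{1}{\left(-50114 + 309183\right) - -11} = \frac{1}{259069 - -11} = \frac{1}{259069 + \left(-8 + 19\right)} = \frac{1}{259069 + 11} = \frac{1}{259080}$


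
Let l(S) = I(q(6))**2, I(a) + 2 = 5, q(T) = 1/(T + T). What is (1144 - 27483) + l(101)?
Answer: -26330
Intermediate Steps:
q(T) = 1/(2*T)
I(a) = 3 (I(a) = -2 + 5 = 3)
l(S) = 9 (l(S) = 3**2 = 9)
(1144 - 27483) + l(101) = (1144 - 27483) + 9 = -26339 + 9 = -26330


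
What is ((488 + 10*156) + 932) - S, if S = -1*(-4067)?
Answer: -1087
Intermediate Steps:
S = 4067
((488 + 10*156) + 932) - S = ((488 + 10*156) + 932) - 1*4067 = ((488 + 1560) + 932) - 4067 = (2048 + 932) - 4067 = 2980 - 4067 = -1087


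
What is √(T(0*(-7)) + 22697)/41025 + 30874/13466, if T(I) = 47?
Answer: 15437/6733 + 2*√5686/41025 ≈ 2.2964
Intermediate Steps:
√(T(0*(-7)) + 22697)/41025 + 30874/13466 = √(47 + 22697)/41025 + 30874/13466 = √22744*(1/41025) + 30874*(1/13466) = (2*√5686)*(1/41025) + 15437/6733 = 2*√5686/41025 + 15437/6733 = 15437/6733 + 2*√5686/41025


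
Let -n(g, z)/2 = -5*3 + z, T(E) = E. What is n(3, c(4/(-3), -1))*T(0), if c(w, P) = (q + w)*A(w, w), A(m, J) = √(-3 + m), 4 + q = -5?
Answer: 0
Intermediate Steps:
q = -9 (q = -4 - 5 = -9)
c(w, P) = √(-3 + w)*(-9 + w) (c(w, P) = (-9 + w)*√(-3 + w) = √(-3 + w)*(-9 + w))
n(g, z) = 30 - 2*z (n(g, z) = -2*(-5*3 + z) = -2*(-15 + z) = 30 - 2*z)
n(3, c(4/(-3), -1))*T(0) = (30 - 2*√(-3 + 4/(-3))*(-9 + 4/(-3)))*0 = (30 - 2*√(-3 + 4*(-⅓))*(-9 + 4*(-⅓)))*0 = (30 - 2*√(-3 - 4/3)*(-9 - 4/3))*0 = (30 - 2*√(-13/3)*(-31)/3)*0 = (30 - 2*I*√39/3*(-31)/3)*0 = (30 - (-62)*I*√39/9)*0 = (30 + 62*I*√39/9)*0 = 0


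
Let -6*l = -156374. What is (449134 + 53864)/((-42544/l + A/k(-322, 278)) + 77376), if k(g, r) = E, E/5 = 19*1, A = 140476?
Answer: 1868075469735/292851008306 ≈ 6.3789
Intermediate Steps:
l = 78187/3 (l = -⅙*(-156374) = 78187/3 ≈ 26062.)
E = 95 (E = 5*(19*1) = 5*19 = 95)
k(g, r) = 95
(449134 + 53864)/((-42544/l + A/k(-322, 278)) + 77376) = (449134 + 53864)/((-42544/78187/3 + 140476/95) + 77376) = 502998/((-42544*3/78187 + 140476*(1/95)) + 77376) = 502998/((-127632/78187 + 140476/95) + 77376) = 502998/(10971271972/7427765 + 77376) = 502998/(585702016612/7427765) = 502998*(7427765/585702016612) = 1868075469735/292851008306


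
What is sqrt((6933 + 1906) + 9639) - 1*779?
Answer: -779 + sqrt(18478) ≈ -643.07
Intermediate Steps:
sqrt((6933 + 1906) + 9639) - 1*779 = sqrt(8839 + 9639) - 779 = sqrt(18478) - 779 = -779 + sqrt(18478)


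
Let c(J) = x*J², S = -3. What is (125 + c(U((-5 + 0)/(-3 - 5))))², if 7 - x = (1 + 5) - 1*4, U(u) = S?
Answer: 28900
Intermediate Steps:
U(u) = -3
x = 5 (x = 7 - ((1 + 5) - 1*4) = 7 - (6 - 4) = 7 - 1*2 = 7 - 2 = 5)
c(J) = 5*J²
(125 + c(U((-5 + 0)/(-3 - 5))))² = (125 + 5*(-3)²)² = (125 + 5*9)² = (125 + 45)² = 170² = 28900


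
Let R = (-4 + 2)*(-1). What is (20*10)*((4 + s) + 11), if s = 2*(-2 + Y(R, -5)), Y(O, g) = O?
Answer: 3000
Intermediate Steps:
R = 2 (R = -2*(-1) = 2)
s = 0 (s = 2*(-2 + 2) = 2*0 = 0)
(20*10)*((4 + s) + 11) = (20*10)*((4 + 0) + 11) = 200*(4 + 11) = 200*15 = 3000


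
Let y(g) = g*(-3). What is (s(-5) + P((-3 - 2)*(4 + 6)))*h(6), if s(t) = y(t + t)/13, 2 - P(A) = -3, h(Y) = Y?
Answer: 570/13 ≈ 43.846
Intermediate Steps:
P(A) = 5 (P(A) = 2 - 1*(-3) = 2 + 3 = 5)
y(g) = -3*g
s(t) = -6*t/13 (s(t) = -3*(t + t)/13 = -6*t*(1/13) = -6*t/13)
(s(-5) + P((-3 - 2)*(4 + 6)))*h(6) = (-6/13*(-5) + 5)*6 = (30/13 + 5)*6 = (95/13)*6 = 570/13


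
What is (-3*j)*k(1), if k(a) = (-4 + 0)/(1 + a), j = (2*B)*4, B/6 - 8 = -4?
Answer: 1152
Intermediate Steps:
B = 24 (B = 48 + 6*(-4) = 48 - 24 = 24)
j = 192 (j = (2*24)*4 = 48*4 = 192)
k(a) = -4/(1 + a)
(-3*j)*k(1) = (-3*192)*(-4/(1 + 1)) = -(-2304)/2 = -576*(-2) = 1152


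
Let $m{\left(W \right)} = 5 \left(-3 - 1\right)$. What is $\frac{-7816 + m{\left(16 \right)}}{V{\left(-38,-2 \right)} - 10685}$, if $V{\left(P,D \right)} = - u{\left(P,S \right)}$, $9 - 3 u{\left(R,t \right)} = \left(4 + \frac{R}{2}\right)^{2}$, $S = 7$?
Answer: $\frac{7836}{10613} \approx 0.73834$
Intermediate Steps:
$u{\left(R,t \right)} = 3 - \frac{\left(4 + \frac{R}{2}\right)^{2}}{3}$
$m{\left(W \right)} = -20$ ($m{\left(W \right)} = 5 \left(-4\right) = -20$)
$V{\left(P,D \right)} = -3 + \frac{\left(8 + P\right)^{2}}{12}$ ($V{\left(P,D \right)} = - (3 - \frac{\left(8 + P\right)^{2}}{12}) = -3 + \frac{\left(8 + P\right)^{2}}{12}$)
$\frac{-7816 + m{\left(16 \right)}}{V{\left(-38,-2 \right)} - 10685} = \frac{-7816 - 20}{\left(-3 + \frac{\left(8 - 38\right)^{2}}{12}\right) - 10685} = - \frac{7836}{\left(-3 + \frac{\left(-30\right)^{2}}{12}\right) - 10685} = - \frac{7836}{\left(-3 + \frac{1}{12} \cdot 900\right) - 10685} = - \frac{7836}{\left(-3 + 75\right) - 10685} = - \frac{7836}{72 - 10685} = - \frac{7836}{-10613} = \left(-7836\right) \left(- \frac{1}{10613}\right) = \frac{7836}{10613}$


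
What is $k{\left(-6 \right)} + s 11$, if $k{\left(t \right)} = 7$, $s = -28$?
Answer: $-301$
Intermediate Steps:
$k{\left(-6 \right)} + s 11 = 7 - 308 = -301$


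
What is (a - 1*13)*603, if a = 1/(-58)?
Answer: -455265/58 ≈ -7849.4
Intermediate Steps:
a = -1/58 ≈ -0.017241
(a - 1*13)*603 = (-1/58 - 1*13)*603 = (-1/58 - 13)*603 = -755/58*603 = -455265/58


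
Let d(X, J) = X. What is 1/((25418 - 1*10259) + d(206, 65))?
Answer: 1/15365 ≈ 6.5083e-5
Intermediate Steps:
1/((25418 - 1*10259) + d(206, 65)) = 1/((25418 - 1*10259) + 206) = 1/((25418 - 10259) + 206) = 1/(15159 + 206) = 1/15365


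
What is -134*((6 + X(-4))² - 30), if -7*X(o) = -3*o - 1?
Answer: 68206/49 ≈ 1392.0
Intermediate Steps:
X(o) = ⅐ + 3*o/7 (X(o) = -(-3*o - 1)/7 = -(-1 - 3*o)/7 = ⅐ + 3*o/7)
-134*((6 + X(-4))² - 30) = -134*((6 + (⅐ + (3/7)*(-4)))² - 30) = -134*((6 + (⅐ - 12/7))² - 30) = -134*((6 - 11/7)² - 30) = -134*((31/7)² - 30) = -134*(961/49 - 30) = -134*(-509/49) = 68206/49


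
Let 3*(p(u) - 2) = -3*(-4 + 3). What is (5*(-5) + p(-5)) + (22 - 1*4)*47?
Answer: 824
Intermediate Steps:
p(u) = 3 (p(u) = 2 + (-3*(-4 + 3))/3 = 2 + (-3*(-1))/3 = 2 + (1/3)*3 = 2 + 1 = 3)
(5*(-5) + p(-5)) + (22 - 1*4)*47 = (5*(-5) + 3) + (22 - 1*4)*47 = (-25 + 3) + (22 - 4)*47 = -22 + 18*47 = -22 + 846 = 824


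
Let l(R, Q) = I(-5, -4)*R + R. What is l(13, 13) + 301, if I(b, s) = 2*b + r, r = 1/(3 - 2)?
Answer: 197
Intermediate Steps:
r = 1 (r = 1/1 = 1)
I(b, s) = 1 + 2*b (I(b, s) = 2*b + 1 = 1 + 2*b)
l(R, Q) = -8*R (l(R, Q) = (1 + 2*(-5))*R + R = (1 - 10)*R + R = -9*R + R = -8*R)
l(13, 13) + 301 = -8*13 + 301 = -104 + 301 = 197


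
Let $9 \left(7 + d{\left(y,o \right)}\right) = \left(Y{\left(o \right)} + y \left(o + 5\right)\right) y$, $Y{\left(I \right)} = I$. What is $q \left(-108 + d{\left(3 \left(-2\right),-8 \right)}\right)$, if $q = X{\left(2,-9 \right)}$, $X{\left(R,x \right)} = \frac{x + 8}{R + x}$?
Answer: $- \frac{365}{21} \approx -17.381$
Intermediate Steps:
$X{\left(R,x \right)} = \frac{8 + x}{R + x}$
$q = \frac{1}{7}$ ($q = \frac{8 - 9}{2 - 9} = \frac{1}{-7} \left(-1\right) = \left(- \frac{1}{7}\right) \left(-1\right) = \frac{1}{7} \approx 0.14286$)
$d{\left(y,o \right)} = -7 + \frac{y \left(o + y \left(5 + o\right)\right)}{9}$ ($d{\left(y,o \right)} = -7 + \frac{\left(o + y \left(o + 5\right)\right) y}{9} = -7 + \frac{\left(o + y \left(5 + o\right)\right) y}{9} = -7 + \frac{y \left(o + y \left(5 + o\right)\right)}{9}$)
$q \left(-108 + d{\left(3 \left(-2\right),-8 \right)}\right) = \frac{-108 + \left(-7 + \frac{5 \left(3 \left(-2\right)\right)^{2}}{9} + \frac{1}{9} \left(-8\right) 3 \left(-2\right) + \frac{1}{9} \left(-8\right) \left(3 \left(-2\right)\right)^{2}\right)}{7} = \frac{-108 + \left(-7 + \frac{5 \left(-6\right)^{2}}{9} + \frac{1}{9} \left(-8\right) \left(-6\right) + \frac{1}{9} \left(-8\right) \left(-6\right)^{2}\right)}{7} = \frac{-108 + \left(-7 + \frac{5}{9} \cdot 36 + \frac{16}{3} + \frac{1}{9} \left(-8\right) 36\right)}{7} = \frac{-108 + \left(-7 + 20 + \frac{16}{3} - 32\right)}{7} = \frac{-108 - \frac{41}{3}}{7} = \frac{1}{7} \left(- \frac{365}{3}\right) = - \frac{365}{21}$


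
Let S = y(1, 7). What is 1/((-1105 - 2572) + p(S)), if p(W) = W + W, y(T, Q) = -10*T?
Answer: -1/3697 ≈ -0.00027049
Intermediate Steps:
S = -10 (S = -10*1 = -10)
p(W) = 2*W
1/((-1105 - 2572) + p(S)) = 1/((-1105 - 2572) + 2*(-10)) = 1/(-3677 - 20) = 1/(-3697) = -1/3697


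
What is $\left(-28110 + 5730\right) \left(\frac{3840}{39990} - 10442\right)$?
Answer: $\frac{311508518040}{1333} \approx 2.3369 \cdot 10^{8}$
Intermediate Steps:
$\left(-28110 + 5730\right) \left(\frac{3840}{39990} - 10442\right) = - 22380 \left(3840 \cdot \frac{1}{39990} - 10442\right) = - 22380 \left(\frac{128}{1333} - 10442\right) = \left(-22380\right) \left(- \frac{13919058}{1333}\right) = \frac{311508518040}{1333}$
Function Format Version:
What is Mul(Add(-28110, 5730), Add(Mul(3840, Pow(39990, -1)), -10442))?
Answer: Rational(311508518040, 1333) ≈ 2.3369e+8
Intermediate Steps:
Mul(Add(-28110, 5730), Add(Mul(3840, Pow(39990, -1)), -10442)) = Mul(-22380, Add(Mul(3840, Rational(1, 39990)), -10442)) = Mul(-22380, Add(Rational(128, 1333), -10442)) = Mul(-22380, Rational(-13919058, 1333)) = Rational(311508518040, 1333)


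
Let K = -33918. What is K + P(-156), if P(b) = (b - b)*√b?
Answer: -33918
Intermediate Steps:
P(b) = 0 (P(b) = 0*√b = 0)
K + P(-156) = -33918 + 0 = -33918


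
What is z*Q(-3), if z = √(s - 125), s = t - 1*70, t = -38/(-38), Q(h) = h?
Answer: -3*I*√194 ≈ -41.785*I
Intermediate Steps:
t = 1 (t = -38*(-1/38) = 1)
s = -69 (s = 1 - 1*70 = 1 - 70 = -69)
z = I*√194 (z = √(-69 - 125) = √(-194) = I*√194 ≈ 13.928*I)
z*Q(-3) = (I*√194)*(-3) = -3*I*√194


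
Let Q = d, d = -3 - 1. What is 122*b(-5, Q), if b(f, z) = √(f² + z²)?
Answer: 122*√41 ≈ 781.18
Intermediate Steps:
d = -4
Q = -4
122*b(-5, Q) = 122*√((-5)² + (-4)²) = 122*√(25 + 16) = 122*√41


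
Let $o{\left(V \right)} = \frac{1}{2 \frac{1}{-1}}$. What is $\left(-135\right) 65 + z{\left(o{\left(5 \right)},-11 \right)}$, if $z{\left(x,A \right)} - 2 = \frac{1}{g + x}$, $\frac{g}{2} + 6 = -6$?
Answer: $- \frac{429879}{49} \approx -8773.0$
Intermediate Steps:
$g = -24$ ($g = -12 + 2 \left(-6\right) = -12 - 12 = -24$)
$o{\left(V \right)} = - \frac{1}{2}$ ($o{\left(V \right)} = \frac{1}{2 \left(-1\right)} = \frac{1}{-2} = - \frac{1}{2}$)
$z{\left(x,A \right)} = 2 + \frac{1}{-24 + x}$
$\left(-135\right) 65 + z{\left(o{\left(5 \right)},-11 \right)} = \left(-135\right) 65 + \frac{-47 + 2 \left(- \frac{1}{2}\right)}{-24 - \frac{1}{2}} = -8775 + \frac{-47 - 1}{- \frac{49}{2}} = -8775 - - \frac{96}{49} = -8775 + \frac{96}{49} = - \frac{429879}{49}$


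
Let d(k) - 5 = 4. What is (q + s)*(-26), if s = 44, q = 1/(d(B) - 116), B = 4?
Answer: -122382/107 ≈ -1143.8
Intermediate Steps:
d(k) = 9 (d(k) = 5 + 4 = 9)
q = -1/107 (q = 1/(9 - 116) = 1/(-107) = -1/107 ≈ -0.0093458)
(q + s)*(-26) = (-1/107 + 44)*(-26) = (4707/107)*(-26) = -122382/107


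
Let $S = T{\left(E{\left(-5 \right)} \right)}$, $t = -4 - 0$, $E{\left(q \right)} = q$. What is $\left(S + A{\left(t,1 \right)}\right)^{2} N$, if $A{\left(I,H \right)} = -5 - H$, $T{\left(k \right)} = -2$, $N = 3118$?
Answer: $199552$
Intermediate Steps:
$t = -4$ ($t = -4 + 0 = -4$)
$S = -2$
$\left(S + A{\left(t,1 \right)}\right)^{2} N = \left(-2 - 6\right)^{2} \cdot 3118 = \left(-8\right)^{2} \cdot 3118 = 64 \cdot 3118 = 199552$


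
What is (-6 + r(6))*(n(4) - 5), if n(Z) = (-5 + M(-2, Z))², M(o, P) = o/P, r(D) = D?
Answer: 0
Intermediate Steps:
n(Z) = (-5 - 2/Z)²
(-6 + r(6))*(n(4) - 5) = (-6 + 6)*((2 + 5*4)²/4² - 5) = 0*((2 + 20)²/16 - 5) = 0*((1/16)*22² - 5) = 0*((1/16)*484 - 5) = 0*(121/4 - 5) = 0*(101/4) = 0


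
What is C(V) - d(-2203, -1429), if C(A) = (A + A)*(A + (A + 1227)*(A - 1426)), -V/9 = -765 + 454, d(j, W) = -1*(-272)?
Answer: 30959721934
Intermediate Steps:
d(j, W) = 272
V = 2799 (V = -9*(-765 + 454) = -9*(-311) = 2799)
C(A) = 2*A*(A + (-1426 + A)*(1227 + A)) (C(A) = (2*A)*(A + (1227 + A)*(-1426 + A)) = (2*A)*(A + (-1426 + A)*(1227 + A)) = 2*A*(A + (-1426 + A)*(1227 + A)))
C(V) - d(-2203, -1429) = 2*2799*(-1749702 + 2799² - 198*2799) - 1*272 = 2*2799*(-1749702 + 7834401 - 554202) - 272 = 2*2799*5530497 - 272 = 30959722206 - 272 = 30959721934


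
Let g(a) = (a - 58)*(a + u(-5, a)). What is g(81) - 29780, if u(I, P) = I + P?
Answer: -26169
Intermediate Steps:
g(a) = (-58 + a)*(-5 + 2*a) (g(a) = (a - 58)*(a + (-5 + a)) = (-58 + a)*(-5 + 2*a))
g(81) - 29780 = (290 - 121*81 + 2*81²) - 29780 = (290 - 9801 + 2*6561) - 29780 = (290 - 9801 + 13122) - 29780 = 3611 - 29780 = -26169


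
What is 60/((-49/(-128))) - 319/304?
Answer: 2319089/14896 ≈ 155.69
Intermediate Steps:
60/((-49/(-128))) - 319/304 = 60/((-49*(-1/128))) - 319*1/304 = 60/(49/128) - 319/304 = 60*(128/49) - 319/304 = 7680/49 - 319/304 = 2319089/14896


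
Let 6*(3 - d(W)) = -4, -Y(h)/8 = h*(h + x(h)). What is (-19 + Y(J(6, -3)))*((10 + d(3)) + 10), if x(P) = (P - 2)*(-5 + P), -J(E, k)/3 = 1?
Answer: 61699/3 ≈ 20566.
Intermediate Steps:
J(E, k) = -3 (J(E, k) = -3*1 = -3)
x(P) = (-5 + P)*(-2 + P) (x(P) = (-2 + P)*(-5 + P) = (-5 + P)*(-2 + P))
Y(h) = -8*h*(10 + h² - 6*h) (Y(h) = -8*h*(h + (10 + h² - 7*h)) = -8*h*(10 + h² - 6*h))
d(W) = 11/3 (d(W) = 3 - ⅙*(-4) = 3 + ⅔ = 11/3)
(-19 + Y(J(6, -3)))*((10 + d(3)) + 10) = (-19 + 8*(-3)*(-10 - 1*(-3)² + 6*(-3)))*((10 + 11/3) + 10) = (-19 + 8*(-3)*(-10 - 1*9 - 18))*(41/3 + 10) = (-19 + 8*(-3)*(-10 - 9 - 18))*(71/3) = (-19 + 8*(-3)*(-37))*(71/3) = (-19 + 888)*(71/3) = 869*(71/3) = 61699/3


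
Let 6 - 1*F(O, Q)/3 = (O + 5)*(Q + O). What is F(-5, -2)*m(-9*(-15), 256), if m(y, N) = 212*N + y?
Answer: 979326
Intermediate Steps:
m(y, N) = y + 212*N
F(O, Q) = 18 - 3*(5 + O)*(O + Q) (F(O, Q) = 18 - 3*(O + 5)*(Q + O) = 18 - 3*(5 + O)*(O + Q))
F(-5, -2)*m(-9*(-15), 256) = (18 - 15*(-5) - 15*(-2) - 3*(-5)² - 3*(-5)*(-2))*(-9*(-15) + 212*256) = (18 + 75 + 30 - 3*25 - 30)*(135 + 54272) = (18 + 75 + 30 - 75 - 30)*54407 = 18*54407 = 979326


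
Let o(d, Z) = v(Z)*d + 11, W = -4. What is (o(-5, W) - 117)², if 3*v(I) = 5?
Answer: 117649/9 ≈ 13072.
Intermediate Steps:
v(I) = 5/3 (v(I) = (⅓)*5 = 5/3)
o(d, Z) = 11 + 5*d/3 (o(d, Z) = 5*d/3 + 11 = 11 + 5*d/3)
(o(-5, W) - 117)² = ((11 + (5/3)*(-5)) - 117)² = ((11 - 25/3) - 117)² = (8/3 - 117)² = (-343/3)² = 117649/9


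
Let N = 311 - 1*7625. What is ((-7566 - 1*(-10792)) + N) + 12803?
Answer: 8715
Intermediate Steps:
N = -7314 (N = 311 - 7625 = -7314)
((-7566 - 1*(-10792)) + N) + 12803 = ((-7566 - 1*(-10792)) - 7314) + 12803 = ((-7566 + 10792) - 7314) + 12803 = (3226 - 7314) + 12803 = -4088 + 12803 = 8715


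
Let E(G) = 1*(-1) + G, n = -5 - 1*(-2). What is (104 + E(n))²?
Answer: 10000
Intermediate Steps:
n = -3 (n = -5 + 2 = -3)
E(G) = -1 + G
(104 + E(n))² = (104 + (-1 - 3))² = (104 - 4)² = 100² = 10000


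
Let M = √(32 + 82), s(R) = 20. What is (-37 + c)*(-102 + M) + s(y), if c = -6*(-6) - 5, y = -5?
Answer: 632 - 6*√114 ≈ 567.94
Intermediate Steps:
M = √114 ≈ 10.677
c = 31 (c = 36 - 5 = 31)
(-37 + c)*(-102 + M) + s(y) = (-37 + 31)*(-102 + √114) + 20 = -6*(-102 + √114) + 20 = (612 - 6*√114) + 20 = 632 - 6*√114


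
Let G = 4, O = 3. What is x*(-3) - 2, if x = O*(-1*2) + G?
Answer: 4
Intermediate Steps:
x = -2 (x = 3*(-1*2) + 4 = 3*(-2) + 4 = -6 + 4 = -2)
x*(-3) - 2 = -2*(-3) - 2 = 6 - 2 = 4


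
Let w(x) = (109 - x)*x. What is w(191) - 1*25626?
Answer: -41288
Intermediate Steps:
w(x) = x*(109 - x)
w(191) - 1*25626 = 191*(109 - 1*191) - 1*25626 = 191*(109 - 191) - 25626 = 191*(-82) - 25626 = -15662 - 25626 = -41288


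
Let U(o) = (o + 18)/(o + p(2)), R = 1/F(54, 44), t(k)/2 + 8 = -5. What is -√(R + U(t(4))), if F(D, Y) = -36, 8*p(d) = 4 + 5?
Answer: -√418895/1194 ≈ -0.54206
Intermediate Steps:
p(d) = 9/8 (p(d) = (4 + 5)/8 = (⅛)*9 = 9/8)
t(k) = -26 (t(k) = -16 + 2*(-5) = -16 - 10 = -26)
R = -1/36 (R = 1/(-36) = -1/36 ≈ -0.027778)
U(o) = (18 + o)/(9/8 + o) (U(o) = (o + 18)/(o + 9/8) = (18 + o)/(9/8 + o))
-√(R + U(t(4))) = -√(-1/36 + 8*(18 - 26)/(9 + 8*(-26))) = -√(-1/36 + 8*(-8)/(9 - 208)) = -√(-1/36 + 8*(-8)/(-199)) = -√(-1/36 + 8*(-1/199)*(-8)) = -√(-1/36 + 64/199) = -√(2105/7164) = -√418895/1194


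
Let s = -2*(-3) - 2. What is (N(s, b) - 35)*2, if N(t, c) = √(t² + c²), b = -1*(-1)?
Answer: -70 + 2*√17 ≈ -61.754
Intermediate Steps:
b = 1
s = 4 (s = 6 - 2 = 4)
N(t, c) = √(c² + t²)
(N(s, b) - 35)*2 = (√(1² + 4²) - 35)*2 = (√(1 + 16) - 35)*2 = (√17 - 35)*2 = (-35 + √17)*2 = -70 + 2*√17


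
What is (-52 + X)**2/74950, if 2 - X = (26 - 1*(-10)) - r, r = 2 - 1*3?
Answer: 7569/74950 ≈ 0.10099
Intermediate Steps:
r = -1 (r = 2 - 3 = -1)
X = -35 (X = 2 - ((26 - 1*(-10)) - 1*(-1)) = 2 - ((26 + 10) + 1) = 2 - (36 + 1) = 2 - 1*37 = 2 - 37 = -35)
(-52 + X)**2/74950 = (-52 - 35)**2/74950 = (-87)**2*(1/74950) = 7569*(1/74950) = 7569/74950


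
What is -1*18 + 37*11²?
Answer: 4459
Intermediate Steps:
-1*18 + 37*11² = -18 + 37*121 = -18 + 4477 = 4459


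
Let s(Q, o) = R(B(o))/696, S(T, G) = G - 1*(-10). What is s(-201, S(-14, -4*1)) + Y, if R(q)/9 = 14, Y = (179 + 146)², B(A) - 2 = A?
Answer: 12252521/116 ≈ 1.0563e+5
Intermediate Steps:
S(T, G) = 10 + G (S(T, G) = G + 10 = 10 + G)
B(A) = 2 + A
Y = 105625 (Y = 325² = 105625)
R(q) = 126 (R(q) = 9*14 = 126)
s(Q, o) = 21/116 (s(Q, o) = 126/696 = 126*(1/696) = 21/116)
s(-201, S(-14, -4*1)) + Y = 21/116 + 105625 = 12252521/116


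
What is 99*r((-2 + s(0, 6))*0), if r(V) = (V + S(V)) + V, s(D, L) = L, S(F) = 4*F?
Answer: 0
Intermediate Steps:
r(V) = 6*V (r(V) = (V + 4*V) + V = 5*V + V = 6*V)
99*r((-2 + s(0, 6))*0) = 99*(6*((-2 + 6)*0)) = 99*(6*(4*0)) = 99*(6*0) = 99*0 = 0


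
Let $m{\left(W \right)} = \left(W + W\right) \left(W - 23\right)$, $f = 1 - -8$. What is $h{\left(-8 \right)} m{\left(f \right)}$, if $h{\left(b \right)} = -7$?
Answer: $1764$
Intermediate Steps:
$f = 9$ ($f = 1 + 8 = 9$)
$m{\left(W \right)} = 2 W \left(-23 + W\right)$
$h{\left(-8 \right)} m{\left(f \right)} = - 7 \cdot 2 \cdot 9 \left(-23 + 9\right) = - 7 \cdot 2 \cdot 9 \left(-14\right) = \left(-7\right) \left(-252\right) = 1764$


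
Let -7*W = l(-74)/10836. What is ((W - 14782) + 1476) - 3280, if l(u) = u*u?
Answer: -314521687/18963 ≈ -16586.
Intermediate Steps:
l(u) = u²
W = -1369/18963 (W = -(-74)²/(7*10836) = -5476/(7*10836) = -⅐*1369/2709 = -1369/18963 ≈ -0.072193)
((W - 14782) + 1476) - 3280 = ((-1369/18963 - 14782) + 1476) - 3280 = (-280312435/18963 + 1476) - 3280 = -252323047/18963 - 3280 = -314521687/18963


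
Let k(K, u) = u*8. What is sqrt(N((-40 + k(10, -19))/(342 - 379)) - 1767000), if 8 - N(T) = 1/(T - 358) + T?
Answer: 3*I*sqrt(45801954752892330)/482998 ≈ 1329.3*I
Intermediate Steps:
k(K, u) = 8*u
N(T) = 8 - T - 1/(-358 + T) (N(T) = 8 - (1/(T - 358) + T) = 8 - (1/(-358 + T) + T) = 8 - (T + 1/(-358 + T)) = 8 + (-T - 1/(-358 + T)) = 8 - T - 1/(-358 + T))
sqrt(N((-40 + k(10, -19))/(342 - 379)) - 1767000) = sqrt((-2865 - ((-40 + 8*(-19))/(342 - 379))**2 + 366*((-40 + 8*(-19))/(342 - 379)))/(-358 + (-40 + 8*(-19))/(342 - 379)) - 1767000) = sqrt((-2865 - ((-40 - 152)/(-37))**2 + 366*((-40 - 152)/(-37)))/(-358 + (-40 - 152)/(-37)) - 1767000) = sqrt((-2865 - (-192*(-1/37))**2 + 366*(-192*(-1/37)))/(-358 - 192*(-1/37)) - 1767000) = sqrt((-2865 - (192/37)**2 + 366*(192/37))/(-358 + 192/37) - 1767000) = sqrt((-2865 - 1*36864/1369 + 70272/37)/(-13054/37) - 1767000) = sqrt(-37*(-2865 - 36864/1369 + 70272/37)/13054 - 1767000) = sqrt(-37/13054*(-1358985/1369) - 1767000) = sqrt(1358985/482998 - 1767000) = sqrt(-853456107015/482998) = 3*I*sqrt(45801954752892330)/482998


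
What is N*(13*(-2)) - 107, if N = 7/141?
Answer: -15269/141 ≈ -108.29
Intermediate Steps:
N = 7/141 (N = 7*(1/141) = 7/141 ≈ 0.049645)
N*(13*(-2)) - 107 = 7*(13*(-2))/141 - 107 = (7/141)*(-26) - 107 = -182/141 - 107 = -15269/141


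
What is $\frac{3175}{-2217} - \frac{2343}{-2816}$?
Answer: $- \frac{340579}{567552} \approx -0.60008$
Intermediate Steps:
$\frac{3175}{-2217} - \frac{2343}{-2816} = 3175 \left(- \frac{1}{2217}\right) - - \frac{213}{256} = - \frac{3175}{2217} + \frac{213}{256} = - \frac{340579}{567552}$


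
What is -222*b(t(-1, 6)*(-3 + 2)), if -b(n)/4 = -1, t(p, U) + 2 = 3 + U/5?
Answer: -888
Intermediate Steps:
t(p, U) = 1 + U/5 (t(p, U) = -2 + (3 + U/5) = 1 + U/5)
b(n) = 4 (b(n) = -4*(-1) = 4)
-222*b(t(-1, 6)*(-3 + 2)) = -222*4 = -888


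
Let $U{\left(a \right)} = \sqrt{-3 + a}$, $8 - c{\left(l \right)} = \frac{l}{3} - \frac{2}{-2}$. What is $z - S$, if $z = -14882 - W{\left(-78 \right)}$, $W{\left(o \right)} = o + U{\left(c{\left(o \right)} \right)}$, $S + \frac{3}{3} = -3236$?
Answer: $-11567 - \sqrt{30} \approx -11572.0$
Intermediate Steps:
$c{\left(l \right)} = 7 - \frac{l}{3}$ ($c{\left(l \right)} = 8 - \left(\frac{l}{3} - \frac{2}{-2}\right) = 8 - \left(l \frac{1}{3} - -1\right) = 8 - \left(\frac{l}{3} + 1\right) = 8 - \left(1 + \frac{l}{3}\right) = 7 - \frac{l}{3}$)
$S = -3237$ ($S = -1 - 3236 = -3237$)
$W{\left(o \right)} = o + \sqrt{4 - \frac{o}{3}}$ ($W{\left(o \right)} = o + \sqrt{-3 - \left(-7 + \frac{o}{3}\right)} = o + \sqrt{4 - \frac{o}{3}}$)
$z = -14804 - \sqrt{30}$ ($z = -14882 - \left(-78 + \frac{\sqrt{36 - -234}}{3}\right) = -14882 - \left(-78 + \frac{\sqrt{36 + 234}}{3}\right) = -14882 - \left(-78 + \frac{\sqrt{270}}{3}\right) = -14882 - \left(-78 + \frac{3 \sqrt{30}}{3}\right) = -14882 - \left(-78 + \sqrt{30}\right) = -14882 + \left(78 - \sqrt{30}\right) = -14804 - \sqrt{30} \approx -14809.0$)
$z - S = \left(-14804 - \sqrt{30}\right) - -3237 = \left(-14804 - \sqrt{30}\right) + 3237 = -11567 - \sqrt{30}$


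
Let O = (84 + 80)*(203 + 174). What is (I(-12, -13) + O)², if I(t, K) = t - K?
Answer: 3822825241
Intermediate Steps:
O = 61828 (O = 164*377 = 61828)
(I(-12, -13) + O)² = ((-12 - 1*(-13)) + 61828)² = ((-12 + 13) + 61828)² = (1 + 61828)² = 61829² = 3822825241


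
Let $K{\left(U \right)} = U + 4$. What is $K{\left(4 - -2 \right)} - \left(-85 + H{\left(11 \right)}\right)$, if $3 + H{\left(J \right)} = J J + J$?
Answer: $-34$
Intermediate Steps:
$K{\left(U \right)} = 4 + U$
$H{\left(J \right)} = -3 + J + J^{2}$ ($H{\left(J \right)} = -3 + \left(J J + J\right) = -3 + \left(J^{2} + J\right) = -3 + \left(J + J^{2}\right) = -3 + J + J^{2}$)
$K{\left(4 - -2 \right)} - \left(-85 + H{\left(11 \right)}\right) = \left(4 + \left(4 - -2\right)\right) - \left(-85 + \left(-3 + 11 + 11^{2}\right)\right) = \left(4 + \left(4 + 2\right)\right) - \left(-85 + \left(-3 + 11 + 121\right)\right) = \left(4 + 6\right) - \left(-85 + 129\right) = 10 - 44 = -34$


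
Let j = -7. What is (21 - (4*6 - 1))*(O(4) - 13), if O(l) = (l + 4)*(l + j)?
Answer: 74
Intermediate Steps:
O(l) = (-7 + l)*(4 + l) (O(l) = (l + 4)*(l - 7) = (4 + l)*(-7 + l) = (-7 + l)*(4 + l))
(21 - (4*6 - 1))*(O(4) - 13) = (21 - (4*6 - 1))*((-28 + 4**2 - 3*4) - 13) = (21 - (24 - 1))*((-28 + 16 - 12) - 13) = (21 - 1*23)*(-24 - 13) = (21 - 23)*(-37) = -2*(-37) = 74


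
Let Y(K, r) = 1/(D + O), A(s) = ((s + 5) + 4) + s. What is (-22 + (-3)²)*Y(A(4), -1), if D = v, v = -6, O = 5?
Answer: 13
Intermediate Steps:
D = -6
A(s) = 9 + 2*s (A(s) = ((5 + s) + 4) + s = (9 + s) + s = 9 + 2*s)
Y(K, r) = -1 (Y(K, r) = 1/(-6 + 5) = 1/(-1) = -1)
(-22 + (-3)²)*Y(A(4), -1) = (-22 + (-3)²)*(-1) = (-22 + 9)*(-1) = -13*(-1) = 13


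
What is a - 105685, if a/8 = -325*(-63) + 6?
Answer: 58163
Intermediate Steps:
a = 163848 (a = 8*(-325*(-63) + 6) = 8*(20475 + 6) = 8*20481 = 163848)
a - 105685 = 163848 - 105685 = 58163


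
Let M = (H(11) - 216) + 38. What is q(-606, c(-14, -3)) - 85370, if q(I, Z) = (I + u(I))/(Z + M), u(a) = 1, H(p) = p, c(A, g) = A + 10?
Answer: -14597665/171 ≈ -85367.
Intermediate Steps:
c(A, g) = 10 + A
M = -167 (M = (11 - 216) + 38 = -205 + 38 = -167)
q(I, Z) = (1 + I)/(-167 + Z) (q(I, Z) = (I + 1)/(Z - 167) = (1 + I)/(-167 + Z))
q(-606, c(-14, -3)) - 85370 = (1 - 606)/(-167 + (10 - 14)) - 85370 = -605/(-167 - 4) - 85370 = -605/(-171) - 85370 = -1/171*(-605) - 85370 = 605/171 - 85370 = -14597665/171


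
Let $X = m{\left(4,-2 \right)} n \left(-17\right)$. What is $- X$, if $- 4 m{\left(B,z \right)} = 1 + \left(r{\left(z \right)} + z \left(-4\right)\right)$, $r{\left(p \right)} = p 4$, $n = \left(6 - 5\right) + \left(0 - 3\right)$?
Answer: $\frac{17}{2} \approx 8.5$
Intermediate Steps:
$n = -2$ ($n = 1 - 3 = -2$)
$r{\left(p \right)} = 4 p$
$m{\left(B,z \right)} = - \frac{1}{4}$ ($m{\left(B,z \right)} = - \frac{1 + \left(4 z + z \left(-4\right)\right)}{4} = - \frac{1 + \left(4 z - 4 z\right)}{4} = - \frac{1 + 0}{4} = \left(- \frac{1}{4}\right) 1 = - \frac{1}{4}$)
$X = - \frac{17}{2}$ ($X = \left(- \frac{1}{4}\right) \left(-2\right) \left(-17\right) = \frac{1}{2} \left(-17\right) = - \frac{17}{2} \approx -8.5$)
$- X = \left(-1\right) \left(- \frac{17}{2}\right) = \frac{17}{2}$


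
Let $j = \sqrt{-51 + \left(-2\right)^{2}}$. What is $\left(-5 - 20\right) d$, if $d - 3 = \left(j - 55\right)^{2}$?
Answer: $-74525 + 2750 i \sqrt{47} \approx -74525.0 + 18853.0 i$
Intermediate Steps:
$j = i \sqrt{47}$ ($j = \sqrt{-51 + 4} = \sqrt{-47} = i \sqrt{47} \approx 6.8557 i$)
$d = 3 + \left(-55 + i \sqrt{47}\right)^{2}$ ($d = 3 + \left(i \sqrt{47} - 55\right)^{2} = 3 + \left(-55 + i \sqrt{47}\right)^{2} \approx 2981.0 - 754.12 i$)
$\left(-5 - 20\right) d = \left(-5 - 20\right) \left(2981 - 110 i \sqrt{47}\right) = - 25 \left(2981 - 110 i \sqrt{47}\right) = -74525 + 2750 i \sqrt{47}$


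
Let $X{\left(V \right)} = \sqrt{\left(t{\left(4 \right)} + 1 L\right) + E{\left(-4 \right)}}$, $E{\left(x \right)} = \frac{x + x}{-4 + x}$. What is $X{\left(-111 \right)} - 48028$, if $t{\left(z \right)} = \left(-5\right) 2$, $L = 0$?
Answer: $-48028 + 3 i \approx -48028.0 + 3.0 i$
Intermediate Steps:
$t{\left(z \right)} = -10$
$E{\left(x \right)} = \frac{2 x}{-4 + x}$
$X{\left(V \right)} = 3 i$ ($X{\left(V \right)} = \sqrt{\left(-10 + 1 \cdot 0\right) + 2 \left(-4\right) \frac{1}{-4 - 4}} = \sqrt{\left(-10 + 0\right) + 2 \left(-4\right) \frac{1}{-8}} = \sqrt{-10 + 2 \left(-4\right) \left(- \frac{1}{8}\right)} = \sqrt{-10 + 1} = \sqrt{-9} = 3 i$)
$X{\left(-111 \right)} - 48028 = 3 i - 48028 = -48028 + 3 i$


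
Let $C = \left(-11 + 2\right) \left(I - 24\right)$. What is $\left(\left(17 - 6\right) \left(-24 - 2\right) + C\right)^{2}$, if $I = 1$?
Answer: $6241$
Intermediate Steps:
$C = 207$ ($C = \left(-11 + 2\right) \left(1 - 24\right) = \left(-9\right) \left(-23\right) = 207$)
$\left(\left(17 - 6\right) \left(-24 - 2\right) + C\right)^{2} = \left(\left(17 - 6\right) \left(-24 - 2\right) + 207\right)^{2} = \left(11 \left(-26\right) + 207\right)^{2} = \left(-286 + 207\right)^{2} = \left(-79\right)^{2} = 6241$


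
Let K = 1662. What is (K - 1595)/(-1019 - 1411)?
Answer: -67/2430 ≈ -0.027572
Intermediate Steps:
(K - 1595)/(-1019 - 1411) = (1662 - 1595)/(-1019 - 1411) = 67/(-2430) = 67*(-1/2430) = -67/2430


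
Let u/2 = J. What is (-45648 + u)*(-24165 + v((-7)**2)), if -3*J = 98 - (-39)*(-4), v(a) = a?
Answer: 3299744048/3 ≈ 1.0999e+9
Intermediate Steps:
J = 58/3 (J = -(98 - (-39)*(-4))/3 = -(98 - 3*52)/3 = -(98 - 156)/3 = -1/3*(-58) = 58/3 ≈ 19.333)
u = 116/3 (u = 2*(58/3) = 116/3 ≈ 38.667)
(-45648 + u)*(-24165 + v((-7)**2)) = (-45648 + 116/3)*(-24165 + (-7)**2) = -136828*(-24165 + 49)/3 = -136828/3*(-24116) = 3299744048/3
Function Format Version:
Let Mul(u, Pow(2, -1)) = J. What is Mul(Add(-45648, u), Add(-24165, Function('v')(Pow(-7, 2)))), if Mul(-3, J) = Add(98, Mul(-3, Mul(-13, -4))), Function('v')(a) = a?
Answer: Rational(3299744048, 3) ≈ 1.0999e+9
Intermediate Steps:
J = Rational(58, 3) (J = Mul(Rational(-1, 3), Add(98, Mul(-3, Mul(-13, -4)))) = Mul(Rational(-1, 3), Add(98, Mul(-3, 52))) = Mul(Rational(-1, 3), Add(98, -156)) = Mul(Rational(-1, 3), -58) = Rational(58, 3) ≈ 19.333)
u = Rational(116, 3) (u = Mul(2, Rational(58, 3)) = Rational(116, 3) ≈ 38.667)
Mul(Add(-45648, u), Add(-24165, Function('v')(Pow(-7, 2)))) = Mul(Add(-45648, Rational(116, 3)), Add(-24165, Pow(-7, 2))) = Mul(Rational(-136828, 3), Add(-24165, 49)) = Mul(Rational(-136828, 3), -24116) = Rational(3299744048, 3)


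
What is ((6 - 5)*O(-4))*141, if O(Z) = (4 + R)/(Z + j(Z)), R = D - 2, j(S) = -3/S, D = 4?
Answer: -3384/13 ≈ -260.31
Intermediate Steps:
R = 2 (R = 4 - 2 = 2)
O(Z) = 6/(Z - 3/Z) (O(Z) = (4 + 2)/(Z - 3/Z) = 6/(Z - 3/Z))
((6 - 5)*O(-4))*141 = ((6 - 5)*(6*(-4)/(-3 + (-4)**2)))*141 = (1*(6*(-4)/(-3 + 16)))*141 = (1*(6*(-4)/13))*141 = (1*(6*(-4)*(1/13)))*141 = (1*(-24/13))*141 = -24/13*141 = -3384/13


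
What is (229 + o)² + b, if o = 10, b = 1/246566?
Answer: 14084096487/246566 ≈ 57121.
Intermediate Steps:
b = 1/246566 ≈ 4.0557e-6
(229 + o)² + b = (229 + 10)² + 1/246566 = 239² + 1/246566 = 57121 + 1/246566 = 14084096487/246566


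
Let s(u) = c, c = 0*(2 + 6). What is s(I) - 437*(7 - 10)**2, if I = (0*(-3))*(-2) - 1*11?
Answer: -3933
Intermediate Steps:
I = -11 (I = 0*(-2) - 11 = 0 - 11 = -11)
c = 0 (c = 0*8 = 0)
s(u) = 0
s(I) - 437*(7 - 10)**2 = 0 - 437*(7 - 10)**2 = 0 - 437*(-3)**2 = 0 - 437*9 = 0 - 3933 = -3933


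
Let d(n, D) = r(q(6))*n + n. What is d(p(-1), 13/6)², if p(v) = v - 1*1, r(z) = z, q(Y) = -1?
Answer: 0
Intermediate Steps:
p(v) = -1 + v (p(v) = v - 1 = -1 + v)
d(n, D) = 0 (d(n, D) = -n + n = 0)
d(p(-1), 13/6)² = 0² = 0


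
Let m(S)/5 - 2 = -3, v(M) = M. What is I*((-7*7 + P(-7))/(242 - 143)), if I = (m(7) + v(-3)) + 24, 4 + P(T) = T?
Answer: -320/33 ≈ -9.6970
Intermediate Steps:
P(T) = -4 + T
m(S) = -5 (m(S) = 10 + 5*(-3) = 10 - 15 = -5)
I = 16 (I = (-5 - 3) + 24 = -8 + 24 = 16)
I*((-7*7 + P(-7))/(242 - 143)) = 16*((-7*7 + (-4 - 7))/(242 - 143)) = 16*((-49 - 11)/99) = 16*(-60*1/99) = 16*(-20/33) = -320/33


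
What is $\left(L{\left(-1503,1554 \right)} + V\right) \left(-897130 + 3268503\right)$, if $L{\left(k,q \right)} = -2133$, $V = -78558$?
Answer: $-191348458743$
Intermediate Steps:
$\left(L{\left(-1503,1554 \right)} + V\right) \left(-897130 + 3268503\right) = \left(-2133 - 78558\right) \left(-897130 + 3268503\right) = \left(-80691\right) 2371373 = -191348458743$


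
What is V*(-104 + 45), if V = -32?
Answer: 1888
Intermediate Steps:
V*(-104 + 45) = -32*(-104 + 45) = -32*(-59) = 1888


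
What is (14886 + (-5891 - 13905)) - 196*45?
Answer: -13730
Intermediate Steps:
(14886 + (-5891 - 13905)) - 196*45 = (14886 - 19796) - 8820 = -4910 - 8820 = -13730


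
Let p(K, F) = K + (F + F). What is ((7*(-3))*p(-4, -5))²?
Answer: 86436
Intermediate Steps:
p(K, F) = K + 2*F
((7*(-3))*p(-4, -5))² = ((7*(-3))*(-4 + 2*(-5)))² = (-21*(-4 - 10))² = (-21*(-14))² = 294² = 86436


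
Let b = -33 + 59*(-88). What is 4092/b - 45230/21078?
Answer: -14662633/5006025 ≈ -2.9290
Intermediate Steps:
b = -5225 (b = -33 - 5192 = -5225)
4092/b - 45230/21078 = 4092/(-5225) - 45230/21078 = 4092*(-1/5225) - 45230*1/21078 = -372/475 - 22615/10539 = -14662633/5006025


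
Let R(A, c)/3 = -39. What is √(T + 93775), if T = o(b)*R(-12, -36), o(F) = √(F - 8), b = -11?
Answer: √(93775 - 117*I*√19) ≈ 306.23 - 0.8327*I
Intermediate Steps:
R(A, c) = -117 (R(A, c) = 3*(-39) = -117)
o(F) = √(-8 + F)
T = -117*I*√19 (T = √(-8 - 11)*(-117) = √(-19)*(-117) = (I*√19)*(-117) = -117*I*√19 ≈ -509.99*I)
√(T + 93775) = √(-117*I*√19 + 93775) = √(93775 - 117*I*√19)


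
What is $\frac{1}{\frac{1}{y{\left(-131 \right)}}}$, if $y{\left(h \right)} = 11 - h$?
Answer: $142$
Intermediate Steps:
$\frac{1}{\frac{1}{y{\left(-131 \right)}}} = \frac{1}{\frac{1}{11 - -131}} = \frac{1}{\frac{1}{11 + 131}} = \frac{1}{\frac{1}{142}} = 142$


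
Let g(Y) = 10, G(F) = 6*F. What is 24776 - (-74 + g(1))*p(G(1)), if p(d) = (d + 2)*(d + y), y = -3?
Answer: 26312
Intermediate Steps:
p(d) = (-3 + d)*(2 + d) (p(d) = (d + 2)*(d - 3) = (2 + d)*(-3 + d) = (-3 + d)*(2 + d))
24776 - (-74 + g(1))*p(G(1)) = 24776 - (-74 + 10)*(-6 + (6*1)² - 6) = 24776 - (-64)*(-6 + 6² - 1*6) = 24776 - (-64)*(-6 + 36 - 6) = 24776 - (-64)*24 = 24776 - 1*(-1536) = 24776 + 1536 = 26312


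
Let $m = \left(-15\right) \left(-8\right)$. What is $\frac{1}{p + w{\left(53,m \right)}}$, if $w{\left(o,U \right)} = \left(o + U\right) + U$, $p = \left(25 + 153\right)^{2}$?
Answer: $\frac{1}{31977} \approx 3.1272 \cdot 10^{-5}$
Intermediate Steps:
$m = 120$
$p = 31684$ ($p = 178^{2} = 31684$)
$w{\left(o,U \right)} = o + 2 U$ ($w{\left(o,U \right)} = \left(U + o\right) + U = o + 2 U$)
$\frac{1}{p + w{\left(53,m \right)}} = \frac{1}{31684 + \left(53 + 2 \cdot 120\right)} = \frac{1}{31684 + \left(53 + 240\right)} = \frac{1}{31684 + 293} = \frac{1}{31977}$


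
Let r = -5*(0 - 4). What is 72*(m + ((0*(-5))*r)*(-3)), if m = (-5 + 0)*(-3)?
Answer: 1080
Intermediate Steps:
m = 15 (m = -5*(-3) = 15)
r = 20 (r = -5*(-4) = 20)
72*(m + ((0*(-5))*r)*(-3)) = 72*(15 + ((0*(-5))*20)*(-3)) = 72*(15 + (0*20)*(-3)) = 72*(15 + 0*(-3)) = 72*(15 + 0) = 72*15 = 1080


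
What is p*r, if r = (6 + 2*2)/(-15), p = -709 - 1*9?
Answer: 1436/3 ≈ 478.67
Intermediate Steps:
p = -718 (p = -709 - 9 = -718)
r = -2/3 (r = (6 + 4)*(-1/15) = 10*(-1/15) = -2/3 ≈ -0.66667)
p*r = -718*(-2/3) = 1436/3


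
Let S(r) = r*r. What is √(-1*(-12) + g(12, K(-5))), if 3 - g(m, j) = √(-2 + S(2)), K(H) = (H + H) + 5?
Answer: √(15 - √2) ≈ 3.6859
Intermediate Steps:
S(r) = r²
K(H) = 5 + 2*H (K(H) = 2*H + 5 = 5 + 2*H)
g(m, j) = 3 - √2 (g(m, j) = 3 - √(-2 + 2²) = 3 - √(-2 + 4) = 3 - √2)
√(-1*(-12) + g(12, K(-5))) = √(-1*(-12) + (3 - √2)) = √(12 + (3 - √2)) = √(15 - √2)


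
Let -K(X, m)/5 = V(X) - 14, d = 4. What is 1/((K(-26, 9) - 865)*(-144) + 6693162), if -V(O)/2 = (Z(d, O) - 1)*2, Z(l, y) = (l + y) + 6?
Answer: 1/6856602 ≈ 1.4584e-7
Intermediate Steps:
Z(l, y) = 6 + l + y
V(O) = -36 - 4*O (V(O) = -2*((6 + 4 + O) - 1)*2 = -2*((10 + O) - 1)*2 = -2*(9 + O)*2 = -2*(18 + 2*O) = -36 - 4*O)
K(X, m) = 250 + 20*X (K(X, m) = -5*((-36 - 4*X) - 14) = -5*(-50 - 4*X) = 250 + 20*X)
1/((K(-26, 9) - 865)*(-144) + 6693162) = 1/(((250 + 20*(-26)) - 865)*(-144) + 6693162) = 1/(((250 - 520) - 865)*(-144) + 6693162) = 1/((-270 - 865)*(-144) + 6693162) = 1/(-1135*(-144) + 6693162) = 1/(163440 + 6693162) = 1/6856602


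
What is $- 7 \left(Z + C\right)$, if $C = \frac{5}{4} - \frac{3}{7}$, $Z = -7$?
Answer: $\frac{173}{4} \approx 43.25$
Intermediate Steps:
$C = \frac{23}{28}$ ($C = 5 \cdot \frac{1}{4} - \frac{3}{7} = \frac{5}{4} - \frac{3}{7} = \frac{23}{28} \approx 0.82143$)
$- 7 \left(Z + C\right) = - 7 \left(-7 + \frac{23}{28}\right) = \left(-7\right) \left(- \frac{173}{28}\right) = \frac{173}{4}$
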